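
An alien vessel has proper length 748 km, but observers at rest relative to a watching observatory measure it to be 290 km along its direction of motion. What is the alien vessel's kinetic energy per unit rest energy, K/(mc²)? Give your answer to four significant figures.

γ = L₀/L = 748/290 = 2.57931.
Since K = (γ−1)mc², K/(mc²) = 2.57931 − 1 = 1.579.

1.579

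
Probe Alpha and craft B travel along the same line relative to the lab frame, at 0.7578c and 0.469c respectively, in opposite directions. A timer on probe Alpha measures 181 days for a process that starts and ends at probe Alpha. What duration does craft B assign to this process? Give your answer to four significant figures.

Speed of probe Alpha in craft B's frame: u = (v_A + v_B)/(1 + v_A v_B/c²) = (0.7578 + 0.469)/(1 + 0.7578×0.469) = 1.2268/1.3554082 = 0.90511; |u| = 0.90511c.
At |u| = 0.90511c, γ = (1 − 0.819224)^(−1/2) = 2.352.
Probe Alpha's interval is proper; time dilation gives Δt_B = γΔτ = 2.352 × 181 days = 425.7 days.

425.7 days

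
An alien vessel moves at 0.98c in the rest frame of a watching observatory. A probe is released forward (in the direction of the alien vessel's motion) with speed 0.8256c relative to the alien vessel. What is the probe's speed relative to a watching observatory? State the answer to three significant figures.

In units of c, u = (u' + v)/(1 + u'v) with u' = 0.8256 and v = 0.98.
Numerator: 0.8256 + 0.98 = 1.8056. Denominator: 1 + (0.8256)(0.98) = 1.809088.
u = 1.8056/1.809088 = 0.99807, so the speed is 0.998c.

0.998c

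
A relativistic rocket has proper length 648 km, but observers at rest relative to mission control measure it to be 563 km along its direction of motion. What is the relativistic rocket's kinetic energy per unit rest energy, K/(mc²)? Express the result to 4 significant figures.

0.1510

From L = L₀/γ: γ = 648/563 = 1.15098.
K/(mc²) = γ − 1 = 1.15098 − 1 = 0.1510.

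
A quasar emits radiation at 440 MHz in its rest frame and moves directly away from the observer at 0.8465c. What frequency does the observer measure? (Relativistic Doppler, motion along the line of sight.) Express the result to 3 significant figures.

127 MHz

Relativistic Doppler (source moving away): f_obs = f_src · √((1−β)/(1+β)).
With β = 0.8465: factor = √(0.1535/1.8465) = 0.28832.
f_obs = 440 × 0.28832 = 127 MHz.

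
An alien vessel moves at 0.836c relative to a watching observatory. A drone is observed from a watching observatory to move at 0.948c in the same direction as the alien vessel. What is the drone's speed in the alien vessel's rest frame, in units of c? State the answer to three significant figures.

Transform to the alien vessel's frame: u' = (u − v)/(1 − uv/c²).
u' = (0.948 − 0.836)/(1 − 0.948×0.836) = 0.112/0.207472 = 0.53983.
Speed in the alien vessel's frame: 0.540c (in the same direction).

0.540c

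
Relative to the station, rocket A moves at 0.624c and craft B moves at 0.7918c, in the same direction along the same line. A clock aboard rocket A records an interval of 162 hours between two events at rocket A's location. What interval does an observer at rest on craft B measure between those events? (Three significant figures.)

The velocity of rocket A relative to craft B is (0.624 − 0.7918)c / (1 − 0.624×0.7918) = −0.33168c; relative speed 0.33168c.
γ for this relative speed: γ = 1/√(1 − 0.110012) = 1.06.
The clock on rocket A records proper time, so craft B measures Δt = γΔτ = 1.06 × 162 = 172 hours.

172 hours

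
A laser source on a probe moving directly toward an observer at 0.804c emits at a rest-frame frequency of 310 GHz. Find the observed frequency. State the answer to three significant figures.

940 GHz

Relativistic Doppler (source moving toward): f_obs = f_src · √((1+β)/(1−β)).
With β = 0.804: factor = √(1.804/0.196) = 3.0338.
f_obs = 310 × 3.0338 = 940 GHz.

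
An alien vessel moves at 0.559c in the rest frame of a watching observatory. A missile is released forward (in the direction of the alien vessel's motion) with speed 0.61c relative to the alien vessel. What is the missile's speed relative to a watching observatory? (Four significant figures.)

In units of c, u = (u' + v)/(1 + u'v) with u' = 0.61 and v = 0.559.
Numerator: 0.61 + 0.559 = 1.169. Denominator: 1 + (0.61)(0.559) = 1.34099.
u = 1.169/1.34099 = 0.87174, so the speed is 0.8717c.

0.8717c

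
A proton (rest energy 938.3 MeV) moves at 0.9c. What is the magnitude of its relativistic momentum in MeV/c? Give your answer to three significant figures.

1940 MeV/c

γ = 1/√(1 − β²) = 1/√(1 − 0.81) = 1/√0.19 = 1/0.43589 = 2.2942.
Momentum: p = γβ·mc = 2.2942 × 0.9 × 938.3 MeV/c = 1940 MeV/c.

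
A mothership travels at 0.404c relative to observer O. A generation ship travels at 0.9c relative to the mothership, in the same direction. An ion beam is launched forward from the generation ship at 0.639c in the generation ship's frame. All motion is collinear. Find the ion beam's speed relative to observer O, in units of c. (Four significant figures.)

0.9902c

First combine the ion beam and generation ship (S''→S'): u₁ = (0.639 + 0.9)/(1 + 0.639×0.9) = 1.539/1.5751 = 0.97708.
Then combine with the mothership (S'→S): u = (0.97708 + 0.404)/(1 + 0.97708×0.404) = 1.38108/1.39474032 = 0.99021.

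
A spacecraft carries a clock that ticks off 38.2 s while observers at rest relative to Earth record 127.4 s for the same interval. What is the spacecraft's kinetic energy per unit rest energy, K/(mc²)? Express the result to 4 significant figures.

From Δt = γΔτ: γ = 127.4/38.2 = 3.33508.
Since K = (γ−1)mc², K/(mc²) = 3.33508 − 1 = 2.335.

2.335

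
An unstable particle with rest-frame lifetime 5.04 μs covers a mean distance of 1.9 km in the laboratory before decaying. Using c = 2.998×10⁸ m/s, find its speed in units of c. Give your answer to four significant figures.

d = βγcτ ⇒ βγ = d/(cτ) = 1900 m / (1510.992 m) = 1.2575.
β = (βγ)/√(1+(βγ)²) = 1.2575/√2.58131 = 0.7827.

0.7827c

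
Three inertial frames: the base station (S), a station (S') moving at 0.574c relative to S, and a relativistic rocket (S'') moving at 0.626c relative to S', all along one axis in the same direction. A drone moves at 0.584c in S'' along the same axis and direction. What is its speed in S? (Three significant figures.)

Apply u = (u'+v)/(1+u'v) twice. Drone in the station frame: (0.584+0.626)/(1+0.584·0.626) = 1.21/1.365584 = 0.88607c.
That velocity, transformed to the rest frame of the base station: (0.88607+0.574)/(1+0.88607·0.574) = 1.46007/1.50860418 = 0.96783c.

0.968c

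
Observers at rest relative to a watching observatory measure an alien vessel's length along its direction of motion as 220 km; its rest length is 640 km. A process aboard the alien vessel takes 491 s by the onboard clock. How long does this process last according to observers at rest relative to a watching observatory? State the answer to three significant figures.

1430 s

Length contraction gives γ = L₀/L = 640/220 = 2.90909.
The same γ dilates the second interval: 2.90909 × 491 s = 1430 s.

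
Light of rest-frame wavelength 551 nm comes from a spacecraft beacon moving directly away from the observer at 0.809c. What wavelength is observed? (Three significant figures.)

Relativistic Doppler for wavelength: λ_obs = λ_src · √((1+β)/(1−β)).
With β = 0.809: factor = √(1.809/0.191) = 3.0775.
λ_obs = 551 × 3.0775 = 1700 nm.

1700 nm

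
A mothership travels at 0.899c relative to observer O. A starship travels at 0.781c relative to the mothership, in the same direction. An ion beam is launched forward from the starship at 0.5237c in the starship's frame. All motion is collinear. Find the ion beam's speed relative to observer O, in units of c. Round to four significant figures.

0.9959c

Apply u = (u'+v)/(1+u'v) twice. Ion beam in the mothership frame: (0.5237+0.781)/(1+0.5237·0.781) = 1.3047/1.4090097 = 0.92597c.
That velocity, transformed to the rest frame of observer O: (0.92597+0.899)/(1+0.92597·0.899) = 1.82497/1.83244703 = 0.99592c.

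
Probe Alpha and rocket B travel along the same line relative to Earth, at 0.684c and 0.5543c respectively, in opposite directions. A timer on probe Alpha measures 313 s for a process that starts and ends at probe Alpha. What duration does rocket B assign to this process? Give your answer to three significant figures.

711 s

Transform probe Alpha's velocity into rocket B's frame: (0.684 + 0.5543)/(1 + 0.684·0.5543) = 1.2383/1.3791412, so the relative speed is 0.89788c.
At |u| = 0.89788c, γ = (1 − 0.806188)^(−1/2) = 2.2715.
The clock on probe Alpha records proper time, so rocket B measures Δt = γΔτ = 2.2715 × 313 = 711 s.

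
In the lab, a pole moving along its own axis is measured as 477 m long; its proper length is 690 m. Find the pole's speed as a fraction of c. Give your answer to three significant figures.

0.723c

Length contraction gives γ = L₀/L = 690/477 = 1.4465.
β = √(1 − 1/γ²) = √0.522071 = 0.723.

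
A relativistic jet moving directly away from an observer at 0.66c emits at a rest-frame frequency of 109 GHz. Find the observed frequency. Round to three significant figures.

Relativistic Doppler (source moving away): f_obs = f_src · √((1−β)/(1+β)).
With β = 0.66: factor = √(0.34/1.66) = 0.45257.
f_obs = 109 × 0.45257 = 49.3 GHz.

49.3 GHz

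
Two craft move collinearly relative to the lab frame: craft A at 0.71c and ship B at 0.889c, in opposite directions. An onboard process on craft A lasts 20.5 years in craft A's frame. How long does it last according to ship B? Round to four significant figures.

103.7 years

Transform craft A's velocity into ship B's frame: (0.71 + 0.889)/(1 + 0.71·0.889) = 1.599/1.63119, so the relative speed is 0.98027c.
At |u| = 0.98027c, γ = (1 − 0.960929)^(−1/2) = 5.0591.
Craft A's interval is proper; time dilation gives Δt_B = γΔτ = 5.0591 × 20.5 years = 103.7 years.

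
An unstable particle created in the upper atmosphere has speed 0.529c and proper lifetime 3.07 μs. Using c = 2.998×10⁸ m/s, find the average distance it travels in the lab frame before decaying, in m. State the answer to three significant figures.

574 m

γ = 1/√(1 − β²) = 1/√(1 − 0.279841) = 1/√0.720159 = 1/0.848622 = 1.1784.
Lab-frame lifetime: Δt = γτ = 1.1784 × 3.07 μs = 3.6177 μs.
Distance: d = vΔt = 0.529 × 2.998×10⁸ m/s × 3.6177×10^-6 s = 574 m.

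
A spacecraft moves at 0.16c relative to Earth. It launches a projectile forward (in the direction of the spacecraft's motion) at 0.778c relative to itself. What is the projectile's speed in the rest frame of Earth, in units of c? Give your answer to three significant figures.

Relativistic velocity addition: u = (u' + v)/(1 + u'v/c²), with u' = 0.778c and v = 0.16c.
Numerator: 0.778 + 0.16 = 0.938. Denominator: 1 + (0.778)(0.16) = 1.12448.
u = 0.938/1.12448 = 0.83416, so the speed is 0.834c.

0.834c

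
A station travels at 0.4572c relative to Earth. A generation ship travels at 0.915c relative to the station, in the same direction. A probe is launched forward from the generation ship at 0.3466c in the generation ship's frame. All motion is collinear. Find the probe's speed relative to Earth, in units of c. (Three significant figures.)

First combine the probe and generation ship (S''→S'): u₁ = (0.3466 + 0.915)/(1 + 0.3466×0.915) = 1.2616/1.317139 = 0.95783.
Then combine with the station (S'→S): u = (0.95783 + 0.4572)/(1 + 0.95783×0.4572) = 1.41503/1.437919876 = 0.98408.

0.984c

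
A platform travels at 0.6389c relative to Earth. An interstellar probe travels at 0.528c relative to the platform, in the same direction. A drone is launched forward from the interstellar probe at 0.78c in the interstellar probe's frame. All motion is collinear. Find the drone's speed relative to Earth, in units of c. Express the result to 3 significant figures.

0.983c

Compose velocities in two stages. Stage 1 (into S'): u₁ = (0.78+0.528)/(1+0.78×0.528) = 0.92645.
Stage 2 (into S): u = (0.92645+0.6389)/(1+0.92645×0.6389) = 0.98332, so the speed is 0.983c.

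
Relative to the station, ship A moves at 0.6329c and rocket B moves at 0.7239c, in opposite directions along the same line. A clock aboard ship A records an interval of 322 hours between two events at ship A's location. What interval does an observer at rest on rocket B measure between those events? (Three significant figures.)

Speed of ship A in rocket B's frame: u = (v_A + v_B)/(1 + v_A v_B/c²) = (0.6329 + 0.7239)/(1 + 0.6329×0.7239) = 1.3568/1.45815631 = 0.93049; |u| = 0.93049c.
At |u| = 0.93049c, γ = (1 − 0.865812)^(−1/2) = 2.7299.
The clock on ship A records proper time, so rocket B measures Δt = γΔτ = 2.7299 × 322 = 879 hours.

879 hours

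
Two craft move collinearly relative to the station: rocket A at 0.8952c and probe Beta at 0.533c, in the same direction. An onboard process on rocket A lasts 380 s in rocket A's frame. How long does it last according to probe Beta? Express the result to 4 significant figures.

526.9 s

The velocity of rocket A relative to probe Beta is (0.8952 − 0.533)c / (1 − 0.8952×0.533) = 0.69273c; relative speed 0.69273c.
γ for this relative speed: γ = 1/√(1 − 0.479875) = 1.3866.
The clock on rocket A records proper time, so probe Beta measures Δt = γΔτ = 1.3866 × 380 = 526.9 s.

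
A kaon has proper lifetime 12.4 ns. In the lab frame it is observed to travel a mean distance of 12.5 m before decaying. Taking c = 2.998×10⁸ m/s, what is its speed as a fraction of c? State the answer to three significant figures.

0.959c

Lab distance = (lab lifetime)·v = γτ·βc, so βγ = d/(cτ) = 12.50/(2.998×10⁸ × 1.240×10^-8) = 3.3625.
With βγ = 3.3625: γ² = 1 + (βγ)² = 12.3064, and β = (βγ)/γ = 3.3625/3.50805 = 0.959.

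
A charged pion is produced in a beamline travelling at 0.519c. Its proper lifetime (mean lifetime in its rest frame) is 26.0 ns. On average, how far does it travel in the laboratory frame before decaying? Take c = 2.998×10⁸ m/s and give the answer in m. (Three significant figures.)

With β = 0.519, γ = 1/√(1 − 0.519²) = 1/√0.730639 = 1.1699.
Lab-frame lifetime: Δt = γτ = 1.1699 × 26.0 ns = 30.417 ns.
Distance: d = vΔt = 0.519 × 2.998×10⁸ m/s × 3.0417×10^-8 s = 4.73 m.

4.73 m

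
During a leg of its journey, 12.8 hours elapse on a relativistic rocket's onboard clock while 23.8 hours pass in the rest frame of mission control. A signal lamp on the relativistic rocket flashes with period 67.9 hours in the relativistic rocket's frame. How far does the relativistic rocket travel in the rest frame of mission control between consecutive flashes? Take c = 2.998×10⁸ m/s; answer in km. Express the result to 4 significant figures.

1.149×10^11 km

From Δt = γΔτ: γ = 23.8/12.8 = 1.85938.
β = √(1 − 1/γ²) = 0.84306. Lab-frame period = γτ = 1.85938×67.9 hours = 126.25 hours. Distance = βc × γτ = 0.84306 × 2.998×10⁸ m/s × 454500 s = 1.1487×10^14 m = 1.149×10^11 km.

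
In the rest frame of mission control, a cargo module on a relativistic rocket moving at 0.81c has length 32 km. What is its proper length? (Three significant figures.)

With β = 0.81, γ = 1/√(1 − 0.81²) = 1/√0.3439 = 1.7052.
Proper length: L₀ = γ·L = 1.7052 × 32 = 54.6 km.

54.6 km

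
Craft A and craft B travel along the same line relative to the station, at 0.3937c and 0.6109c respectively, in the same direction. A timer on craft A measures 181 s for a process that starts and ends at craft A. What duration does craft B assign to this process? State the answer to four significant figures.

188.9 s

Transform craft A's velocity into craft B's frame: (0.3937 − 0.6109)/(1 − 0.3937·0.6109) = −0.2172/0.75948867, so the relative speed is 0.28598c.
At |u| = 0.28598c, γ = (1 − 0.0817846)^(−1/2) = 1.0436.
The clock on craft A records proper time, so craft B measures Δt = γΔτ = 1.0436 × 181 = 188.9 s.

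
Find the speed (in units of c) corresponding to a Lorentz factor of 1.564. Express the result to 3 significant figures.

0.769c

β = √(1 − 1/γ²) = √(1 − 1/2.446096) = √0.591185 = 0.769.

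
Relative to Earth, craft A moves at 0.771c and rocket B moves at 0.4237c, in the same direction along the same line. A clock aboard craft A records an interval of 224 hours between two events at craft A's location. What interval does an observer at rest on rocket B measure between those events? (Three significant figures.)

261 hours

Speed of craft A in rocket B's frame: u = (v_A − v_B)/(1 − v_A v_B/c²) = (0.771 − 0.4237)/(1 − 0.771×0.4237) = 0.3473/0.6733273 = 0.5158; |u| = 0.5158c.
γ for this relative speed: γ = 1/√(1 − 0.26605) = 1.1673.
The clock on craft A records proper time, so rocket B measures Δt = γΔτ = 1.1673 × 224 = 261 hours.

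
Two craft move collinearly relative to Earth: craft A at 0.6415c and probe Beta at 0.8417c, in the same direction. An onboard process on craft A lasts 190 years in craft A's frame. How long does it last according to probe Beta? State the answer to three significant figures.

211 years

The velocity of craft A relative to probe Beta is (0.6415 − 0.8417)c / (1 − 0.6415×0.8417) = −0.43517c; relative speed 0.43517c.
At |u| = 0.43517c, γ = (1 − 0.189373)^(−1/2) = 1.1107.
Craft A's interval is proper; time dilation gives Δt_B = γΔτ = 1.1107 × 190 years = 211 years.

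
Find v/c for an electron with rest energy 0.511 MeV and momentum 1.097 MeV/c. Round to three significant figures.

pc/(mc²) = 1.097/0.511 = 2.1468 = βγ = β/√(1−β²).
So β² = x²/(1 + x²) with x = 2.1468: x² = 4.60875, β² = 4.60875/5.60875 = 0.821707, β = 0.906.

0.906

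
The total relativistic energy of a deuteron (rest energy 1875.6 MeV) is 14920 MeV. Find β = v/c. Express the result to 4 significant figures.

0.9921

Total energy E = γmc² gives γ = 14920/1875.6 = 7.9548.
Hence β = √(1 − 1/γ²) = √(1 − 0.0158031) = √0.9841969 = 0.9921.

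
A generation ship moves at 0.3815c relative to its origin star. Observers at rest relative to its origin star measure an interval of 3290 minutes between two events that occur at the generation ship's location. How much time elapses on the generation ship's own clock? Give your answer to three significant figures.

3040 minutes

Lorentz factor: γ = (1 − 0.14554225)^(−1/2) = 1.0818.
The generation ship's clock runs slow as seen from its origin star, so Δτ = Δt/γ = 3290/1.0818 = 3040 minutes.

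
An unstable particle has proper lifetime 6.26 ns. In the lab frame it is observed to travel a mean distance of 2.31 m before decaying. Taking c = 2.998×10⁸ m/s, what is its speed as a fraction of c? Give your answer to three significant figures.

Let x = d/(cτ) = 2.310 m / (2.998×10⁸ m/s × 6.260×10^-9 s) = 1.2309. Since d = βγcτ, x = βγ = β/√(1−β²).
Solving: β² = x²/(1+x²) = 1.51511/2.51511 = 0.602403, so β = 0.776.

0.776c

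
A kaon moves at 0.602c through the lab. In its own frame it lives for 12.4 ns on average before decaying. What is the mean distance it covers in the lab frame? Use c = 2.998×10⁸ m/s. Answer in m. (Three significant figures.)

β² = 0.362404, so γ = 1/√0.637596 = 1.2524.
Lab-frame lifetime: Δt = γτ = 1.2524 × 12.4 ns = 15.53 ns.
Distance: d = vΔt = 0.602 × 2.998×10⁸ m/s × 1.5530×10^-8 s = 2.80 m.

2.80 m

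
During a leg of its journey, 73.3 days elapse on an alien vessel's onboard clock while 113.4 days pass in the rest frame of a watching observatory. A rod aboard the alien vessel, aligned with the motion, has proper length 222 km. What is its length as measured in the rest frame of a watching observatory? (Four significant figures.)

143.5 km

The time-dilation ratio gives γ = 113.4/73.3 = 1.54707.
L = L₀/γ = 222/1.54707 = 143.5 km.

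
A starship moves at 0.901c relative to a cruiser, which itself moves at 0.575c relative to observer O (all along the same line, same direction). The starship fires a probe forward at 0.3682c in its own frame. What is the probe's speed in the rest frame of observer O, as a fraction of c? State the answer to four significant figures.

First combine the probe and starship (S''→S'): u₁ = (0.3682 + 0.901)/(1 + 0.3682×0.901) = 1.2692/1.3317482 = 0.95303.
Then combine with the cruiser (S'→S): u = (0.95303 + 0.575)/(1 + 0.95303×0.575) = 1.52803/1.54799225 = 0.9871.

0.9871c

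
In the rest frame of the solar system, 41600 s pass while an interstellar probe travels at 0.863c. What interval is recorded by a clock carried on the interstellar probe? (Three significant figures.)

21000 s

With β = 0.863, γ = 1/√(1 − 0.863²) = 1/√0.255231 = 1.9794.
The moving clock records proper time: Δτ = Δt/γ = 41600/1.9794 = 21000 s.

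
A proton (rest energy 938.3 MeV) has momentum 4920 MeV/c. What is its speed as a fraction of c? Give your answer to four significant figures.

βγ = pc/(mc²) = 4920/938.3 = 5.2435.
Since γ² = 1 + (βγ)² = 28.4943, γ = √28.4943 = 5.33801, and β = (βγ)/γ = 5.2435/5.33801 = 0.9823.

0.9823c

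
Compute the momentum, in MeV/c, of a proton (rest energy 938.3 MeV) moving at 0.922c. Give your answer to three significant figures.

γ = 1/√(1 − β²) = 1/√(1 − 0.850084) = 1/√0.149916 = 1/0.38719 = 2.5827.
Momentum: p = γβ·mc = 2.5827 × 0.922 × 938.3 MeV/c = 2230 MeV/c.

2230 MeV/c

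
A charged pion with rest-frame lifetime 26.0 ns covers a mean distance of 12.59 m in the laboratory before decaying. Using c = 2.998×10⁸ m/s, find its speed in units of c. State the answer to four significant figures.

0.8502c

Let x = d/(cτ) = 12.59 m / (2.998×10⁸ m/s × 2.600×10^-8 s) = 1.6152. Since d = βγcτ, x = βγ = β/√(1−β²).
Solving: β² = x²/(1+x²) = 2.60887/3.60887 = 0.722905, so β = 0.8502.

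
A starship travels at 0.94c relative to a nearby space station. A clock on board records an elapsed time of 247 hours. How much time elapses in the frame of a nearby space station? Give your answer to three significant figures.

724 hours

γ = 1/√(1 − β²) = 1/√(1 − 0.8836) = 1/√0.1164 = 1/0.341174 = 2.9311.
Time dilation: Δt = γ·Δτ = 2.9311 × 247 = 724 hours.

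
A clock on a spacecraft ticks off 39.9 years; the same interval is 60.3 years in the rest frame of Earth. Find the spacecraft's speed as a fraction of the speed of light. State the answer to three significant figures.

γ = Δt/Δτ = 60.3/39.9 = 1.5113.
β = √(1 − 1/γ²) = √(1 − 0.437823) = √0.562177 = 0.750.

0.750c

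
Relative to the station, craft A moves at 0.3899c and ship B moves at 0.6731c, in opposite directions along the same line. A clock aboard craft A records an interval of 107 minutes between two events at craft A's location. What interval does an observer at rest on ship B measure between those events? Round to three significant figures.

Transform craft A's velocity into ship B's frame: (0.3899 + 0.6731)/(1 + 0.3899·0.6731) = 1.063/1.26244169, so the relative speed is 0.84202c.
γ for this relative speed: γ = 1/√(1 − 0.708998) = 1.8538.
Craft A's interval is proper; time dilation gives Δt_B = γΔτ = 1.8538 × 107 minutes = 198 minutes.

198 minutes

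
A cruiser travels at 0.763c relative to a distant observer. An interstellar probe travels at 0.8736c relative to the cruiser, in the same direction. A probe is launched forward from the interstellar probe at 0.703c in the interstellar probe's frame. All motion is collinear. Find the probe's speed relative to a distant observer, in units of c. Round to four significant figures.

0.9968c

First combine the probe and interstellar probe (S''→S'): u₁ = (0.703 + 0.8736)/(1 + 0.703×0.8736) = 1.5766/1.6141408 = 0.97674.
Then combine with the cruiser (S'→S): u = (0.97674 + 0.763)/(1 + 0.97674×0.763) = 1.73974/1.74525262 = 0.99684.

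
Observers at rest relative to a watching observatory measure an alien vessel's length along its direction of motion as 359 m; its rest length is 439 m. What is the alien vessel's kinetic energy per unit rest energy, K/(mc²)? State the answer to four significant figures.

From L = L₀/γ: γ = 439/359 = 1.22284.
Since K = (γ−1)mc², K/(mc²) = 1.22284 − 1 = 0.2228.

0.2228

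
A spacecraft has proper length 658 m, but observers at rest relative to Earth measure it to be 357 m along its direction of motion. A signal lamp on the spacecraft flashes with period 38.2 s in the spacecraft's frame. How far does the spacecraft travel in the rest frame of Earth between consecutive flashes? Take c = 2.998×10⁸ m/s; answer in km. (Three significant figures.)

1.77×10^7 km

Length contraction gives γ = L₀/L = 658/357 = 1.84314.
β = √(1 − 1/γ²) = 0.84002. Lab-frame period = γτ = 1.84314×38.2 s = 70.408 s. Distance = βc × γτ = 0.84002 × 2.998×10⁸ m/s × 70.408 s = 1.7731×10^10 m = 1.77×10^7 km.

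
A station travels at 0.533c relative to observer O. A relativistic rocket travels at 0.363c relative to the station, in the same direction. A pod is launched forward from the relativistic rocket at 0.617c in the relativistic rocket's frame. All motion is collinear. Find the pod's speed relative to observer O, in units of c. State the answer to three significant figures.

0.935c

Compose velocities in two stages. Stage 1 (into S'): u₁ = (0.617+0.363)/(1+0.617×0.363) = 0.80067.
Stage 2 (into S): u = (0.80067+0.533)/(1+0.80067×0.533) = 0.93476, so the speed is 0.935c.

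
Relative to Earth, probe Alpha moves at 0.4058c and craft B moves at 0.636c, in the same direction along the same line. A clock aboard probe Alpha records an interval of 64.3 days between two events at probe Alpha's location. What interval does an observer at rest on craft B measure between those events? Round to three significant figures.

Transform probe Alpha's velocity into craft B's frame: (0.4058 − 0.636)/(1 − 0.4058·0.636) = −0.2302/0.7419112, so the relative speed is 0.31028c.
At |u| = 0.31028c, γ = (1 − 0.0962737)^(−1/2) = 1.0519.
Probe Alpha's interval is proper; time dilation gives Δt_B = γΔτ = 1.0519 × 64.3 days = 67.6 days.

67.6 days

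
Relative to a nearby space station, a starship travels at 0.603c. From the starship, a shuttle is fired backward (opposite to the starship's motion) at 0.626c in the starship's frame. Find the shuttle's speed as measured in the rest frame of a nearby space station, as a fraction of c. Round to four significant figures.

Relativistic velocity addition: u = (u' + v)/(1 + u'v/c²), with u' = −0.626c and v = 0.603c.
Numerator: −0.626 + 0.603 = −0.023. Denominator: 1 + (−0.626)(0.603) = 0.622522.
u = −0.023/0.622522 = −0.036946, so the speed is 0.03695c.

0.03695c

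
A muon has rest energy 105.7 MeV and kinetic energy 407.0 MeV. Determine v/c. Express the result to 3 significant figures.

γ = 1 + K/(mc²) = 1 + 407.0/105.7 = 4.8505.
β = √(1 − 1/γ²) = √(1 − 0.0425037) = √0.9574963 = 0.979.

0.979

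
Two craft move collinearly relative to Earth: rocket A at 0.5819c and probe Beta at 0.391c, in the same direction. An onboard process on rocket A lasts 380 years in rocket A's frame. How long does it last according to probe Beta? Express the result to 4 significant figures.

Transform rocket A's velocity into probe Beta's frame: (0.5819 − 0.391)/(1 − 0.5819·0.391) = 0.1909/0.7724771, so the relative speed is 0.24713c.
γ for this relative speed: γ = 1/√(1 − 0.0610732) = 1.032.
Rocket A's interval is proper; time dilation gives Δt_B = γΔτ = 1.032 × 380 years = 392.2 years.

392.2 years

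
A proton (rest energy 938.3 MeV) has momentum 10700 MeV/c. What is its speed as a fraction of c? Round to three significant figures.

pc/(mc²) = 10700/938.3 = 11.404 = βγ = β/√(1−β²).
So β² = x²/(1 + x²) with x = 11.404: x² = 130.051, β² = 130.051/131.051 = 0.992369, β = 0.996.

0.996c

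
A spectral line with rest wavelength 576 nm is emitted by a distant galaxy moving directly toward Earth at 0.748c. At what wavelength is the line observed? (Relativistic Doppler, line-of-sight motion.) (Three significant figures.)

219 nm

Relativistic Doppler for wavelength: λ_obs = λ_src · √((1−β)/(1+β)).
With β = 0.748: factor = √(0.252/1.748) = 0.37969.
λ_obs = 576 × 0.37969 = 219 nm.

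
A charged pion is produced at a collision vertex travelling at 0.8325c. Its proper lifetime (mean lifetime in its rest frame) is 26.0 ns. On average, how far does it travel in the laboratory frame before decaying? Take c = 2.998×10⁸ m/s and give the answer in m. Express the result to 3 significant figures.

11.7 m

Lorentz factor: γ = (1 − 0.69305625)^(−1/2) = 1.805.
Lab-frame lifetime: Δt = γτ = 1.805 × 26.0 ns = 46.93 ns.
Distance: d = vΔt = 0.8325 × 2.998×10⁸ m/s × 4.6930×10^-8 s = 11.7 m.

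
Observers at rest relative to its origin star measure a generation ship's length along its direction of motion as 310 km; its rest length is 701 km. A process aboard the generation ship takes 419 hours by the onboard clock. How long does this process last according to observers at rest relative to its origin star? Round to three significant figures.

From L = L₀/γ: γ = 701/310 = 2.26129.
Δt = γΔτ = 2.26129 × 419 = 947 hours.

947 hours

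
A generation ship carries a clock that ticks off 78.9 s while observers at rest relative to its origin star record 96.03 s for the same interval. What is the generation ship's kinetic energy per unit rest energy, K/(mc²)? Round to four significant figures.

From Δt = γΔτ: γ = 96.03/78.9 = 1.21711.
K/(mc²) = γ − 1 = 1.21711 − 1 = 0.2171.

0.2171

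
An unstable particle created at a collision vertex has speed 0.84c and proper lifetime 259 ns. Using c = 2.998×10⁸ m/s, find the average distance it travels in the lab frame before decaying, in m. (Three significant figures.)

120 m

Lorentz factor: γ = (1 − 0.7056)^(−1/2) = 1.843.
Lab-frame lifetime: Δt = γτ = 1.843 × 259 ns = 477.34 ns.
Distance: d = vΔt = 0.84 × 2.998×10⁸ m/s × 4.7734×10^-7 s = 120 m.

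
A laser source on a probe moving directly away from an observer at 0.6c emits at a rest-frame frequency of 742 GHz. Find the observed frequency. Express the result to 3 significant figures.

371 GHz

Relativistic Doppler (source moving away): f_obs = f_src · √((1−β)/(1+β)).
With β = 0.6: factor = √(0.4/1.6) = 0.5.
f_obs = 742 × 0.5 = 371 GHz.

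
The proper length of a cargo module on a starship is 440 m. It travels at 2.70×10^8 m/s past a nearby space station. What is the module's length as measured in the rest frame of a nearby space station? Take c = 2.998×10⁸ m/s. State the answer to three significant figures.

191 m

β = v/c = (2.70×10^8 m/s)/(2.998×10⁸ m/s) = 0.9006.
γ = 1/√(1 − β²) = 1/√(1 − 0.81108036) = 1/√0.18891964 = 1/0.434649 = 2.3007.
Length contraction: L = L₀/γ = 440/2.3007 = 191 m.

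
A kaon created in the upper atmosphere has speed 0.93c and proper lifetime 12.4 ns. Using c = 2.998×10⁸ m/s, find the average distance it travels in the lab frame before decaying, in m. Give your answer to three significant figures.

9.41 m

γ = 1/√(1 − β²) = 1/√(1 − 0.8649) = 1/√0.1351 = 1/0.36756 = 2.7206.
Lab-frame lifetime: Δt = γτ = 2.7206 × 12.4 ns = 33.735 ns.
Distance: d = vΔt = 0.93 × 2.998×10⁸ m/s × 3.3735×10^-8 s = 9.41 m.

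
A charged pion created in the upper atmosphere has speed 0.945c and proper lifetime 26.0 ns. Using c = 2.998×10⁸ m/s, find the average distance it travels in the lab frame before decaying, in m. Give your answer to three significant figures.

22.5 m

Lorentz factor: γ = (1 − 0.893025)^(−1/2) = 3.0574.
Lab-frame lifetime: Δt = γτ = 3.0574 × 26.0 ns = 79.492 ns.
Distance: d = vΔt = 0.945 × 2.998×10⁸ m/s × 7.9492×10^-8 s = 22.5 m.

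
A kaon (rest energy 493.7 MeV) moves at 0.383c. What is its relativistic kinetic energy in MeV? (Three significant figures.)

With β = 0.383, γ = 1/√(1 − 0.383²) = 1/√0.853311 = 1.082546.
Kinetic energy: K = (γ − 1)mc² = (1.082546 − 1) × 493.7 MeV = 0.082546 × 493.7 = 40.8 MeV.

40.8 MeV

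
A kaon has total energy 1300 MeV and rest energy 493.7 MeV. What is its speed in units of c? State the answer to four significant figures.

γ = E/(mc²) = 1300/493.7 = 2.6332.
β = √(1 − 1/γ²) = √(1 − 0.144222) = √0.855778 = 0.9251.

0.9251c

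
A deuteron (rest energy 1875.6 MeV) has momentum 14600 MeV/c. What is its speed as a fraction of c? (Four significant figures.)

βγ = pc/(mc²) = 14600/1875.6 = 7.7842.
Since γ² = 1 + (βγ)² = 61.5938, γ = √61.5938 = 7.84817, and β = (βγ)/γ = 7.7842/7.84817 = 0.9918.

0.9918c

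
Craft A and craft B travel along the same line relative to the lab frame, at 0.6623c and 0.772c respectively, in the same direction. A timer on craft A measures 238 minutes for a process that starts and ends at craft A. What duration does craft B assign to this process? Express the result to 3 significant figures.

244 minutes

Speed of craft A in craft B's frame: u = (v_A − v_B)/(1 − v_A v_B/c²) = (0.6623 − 0.772)/(1 − 0.6623×0.772) = −0.1097/0.4887044 = −0.22447; |u| = 0.22447c.
γ for this relative speed: γ = 1/√(1 − 0.0503868) = 1.0262.
The clock on craft A records proper time, so craft B measures Δt = γΔτ = 1.0262 × 238 = 244 minutes.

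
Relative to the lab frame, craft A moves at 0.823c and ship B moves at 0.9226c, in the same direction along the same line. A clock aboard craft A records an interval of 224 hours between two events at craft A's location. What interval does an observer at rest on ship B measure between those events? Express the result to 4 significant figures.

246.1 hours

The velocity of craft A relative to ship B is (0.823 − 0.9226)c / (1 − 0.823×0.9226) = −0.41379c; relative speed 0.41379c.
At |u| = 0.41379c, γ = (1 − 0.171222)^(−1/2) = 1.0985.
Craft A's interval is proper; time dilation gives Δt_B = γΔτ = 1.0985 × 224 hours = 246.1 hours.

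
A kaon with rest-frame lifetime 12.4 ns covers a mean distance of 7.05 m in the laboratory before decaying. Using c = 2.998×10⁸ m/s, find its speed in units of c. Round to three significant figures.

d = βγcτ ⇒ βγ = d/(cτ) = 7.050 m / (3.71752 m) = 1.8964.
β = (βγ)/√(1+(βγ)²) = 1.8964/√4.59633 = 0.885.

0.885c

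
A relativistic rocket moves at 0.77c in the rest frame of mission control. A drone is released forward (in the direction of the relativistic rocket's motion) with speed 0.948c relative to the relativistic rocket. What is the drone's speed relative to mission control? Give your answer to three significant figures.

Relativistic velocity addition: u = (u' + v)/(1 + u'v/c²), with u' = 0.948c and v = 0.77c.
Numerator: 0.948 + 0.77 = 1.718. Denominator: 1 + (0.948)(0.77) = 1.72996.
u = 1.718/1.72996 = 0.99309, so the speed is 0.993c.

0.993c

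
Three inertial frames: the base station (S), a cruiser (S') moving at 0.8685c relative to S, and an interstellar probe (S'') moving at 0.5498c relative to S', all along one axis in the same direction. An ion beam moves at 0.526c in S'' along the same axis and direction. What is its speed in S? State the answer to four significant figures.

Compose velocities in two stages. Stage 1 (into S'): u₁ = (0.526+0.5498)/(1+0.526×0.5498) = 0.83447.
Stage 2 (into S): u = (0.83447+0.8685)/(1+0.83447×0.8685) = 0.98738, so the speed is 0.9874c.

0.9874c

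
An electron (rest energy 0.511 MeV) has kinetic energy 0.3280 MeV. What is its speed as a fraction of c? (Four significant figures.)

γ = 1 + K/(mc²) = 1 + 0.3280/0.511 = 1.6419.
β = √(1 − 1/γ²) = √(1 − 0.370942) = √0.629058 = 0.7931.

0.7931c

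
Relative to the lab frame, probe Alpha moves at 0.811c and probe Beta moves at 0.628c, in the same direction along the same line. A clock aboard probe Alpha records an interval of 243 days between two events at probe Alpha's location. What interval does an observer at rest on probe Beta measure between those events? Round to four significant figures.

261.9 days

The velocity of probe Alpha relative to probe Beta is (0.811 − 0.628)c / (1 − 0.811×0.628) = 0.37294c; relative speed 0.37294c.
γ for this relative speed: γ = 1/√(1 − 0.139084) = 1.0778.
Probe Alpha's interval is proper; time dilation gives Δt_B = γΔτ = 1.0778 × 243 days = 261.9 days.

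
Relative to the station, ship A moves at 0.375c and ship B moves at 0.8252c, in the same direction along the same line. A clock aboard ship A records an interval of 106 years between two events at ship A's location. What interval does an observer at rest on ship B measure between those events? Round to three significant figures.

140 years

The velocity of ship A relative to ship B is (0.375 − 0.8252)c / (1 − 0.375×0.8252) = −0.65194c; relative speed 0.65194c.
At |u| = 0.65194c, γ = (1 − 0.425026)^(−1/2) = 1.3188.
Ship A's interval is proper; time dilation gives Δt_B = γΔτ = 1.3188 × 106 years = 140 years.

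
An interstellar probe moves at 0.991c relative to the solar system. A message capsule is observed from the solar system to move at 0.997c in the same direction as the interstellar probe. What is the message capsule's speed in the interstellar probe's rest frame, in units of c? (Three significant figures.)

0.501c

Transform to the interstellar probe's frame: u' = (u − v)/(1 − uv/c²).
u' = (0.997 − 0.991)/(1 − 0.997×0.991) = 0.006/0.011973 = 0.50113.
Speed in the interstellar probe's frame: 0.501c (in the same direction).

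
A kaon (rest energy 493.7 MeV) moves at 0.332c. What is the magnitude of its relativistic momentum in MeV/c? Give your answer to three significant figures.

174 MeV/c

Lorentz factor: γ = (1 − 0.110224)^(−1/2) = 1.0601.
Momentum: p = γβ·mc = 1.0601 × 0.332 × 493.7 MeV/c = 174 MeV/c.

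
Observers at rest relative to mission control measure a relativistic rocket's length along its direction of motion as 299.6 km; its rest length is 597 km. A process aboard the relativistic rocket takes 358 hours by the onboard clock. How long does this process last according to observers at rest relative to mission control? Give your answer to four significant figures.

713.4 hours

From L = L₀/γ: γ = 597/299.6 = 1.99266.
The same γ dilates the second interval: 1.99266 × 358 hours = 713.4 hours.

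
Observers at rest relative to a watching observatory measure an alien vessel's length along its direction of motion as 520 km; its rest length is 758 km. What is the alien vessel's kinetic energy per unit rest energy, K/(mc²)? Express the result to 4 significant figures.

Length contraction gives γ = L₀/L = 758/520 = 1.45769.
K/(mc²) = γ − 1 = 1.45769 − 1 = 0.4577.

0.4577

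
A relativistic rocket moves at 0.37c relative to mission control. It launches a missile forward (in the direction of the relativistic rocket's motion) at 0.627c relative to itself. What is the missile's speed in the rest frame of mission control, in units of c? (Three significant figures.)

In units of c, u = (u' + v)/(1 + u'v) with u' = 0.627 and v = 0.37.
Numerator: 0.627 + 0.37 = 0.997. Denominator: 1 + (0.627)(0.37) = 1.23199.
u = 0.997/1.23199 = 0.80926, so the speed is 0.809c.

0.809c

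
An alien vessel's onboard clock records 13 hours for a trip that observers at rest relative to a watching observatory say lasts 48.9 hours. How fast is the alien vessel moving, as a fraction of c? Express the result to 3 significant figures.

0.964c

γ = Δt/Δτ = 48.9/13 = 3.7615.
β = √(1 − 1/γ²) = √(1 − 0.070677) = √0.929323 = 0.964.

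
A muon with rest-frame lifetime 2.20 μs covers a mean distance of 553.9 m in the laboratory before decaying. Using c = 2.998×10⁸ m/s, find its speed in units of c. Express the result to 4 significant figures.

d = βγcτ ⇒ βγ = d/(cτ) = 553.9 m / (659.56 m) = 0.8398.
β = (βγ)/√(1+(βγ)²) = 0.8398/√1.705264 = 0.6431.

0.6431c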